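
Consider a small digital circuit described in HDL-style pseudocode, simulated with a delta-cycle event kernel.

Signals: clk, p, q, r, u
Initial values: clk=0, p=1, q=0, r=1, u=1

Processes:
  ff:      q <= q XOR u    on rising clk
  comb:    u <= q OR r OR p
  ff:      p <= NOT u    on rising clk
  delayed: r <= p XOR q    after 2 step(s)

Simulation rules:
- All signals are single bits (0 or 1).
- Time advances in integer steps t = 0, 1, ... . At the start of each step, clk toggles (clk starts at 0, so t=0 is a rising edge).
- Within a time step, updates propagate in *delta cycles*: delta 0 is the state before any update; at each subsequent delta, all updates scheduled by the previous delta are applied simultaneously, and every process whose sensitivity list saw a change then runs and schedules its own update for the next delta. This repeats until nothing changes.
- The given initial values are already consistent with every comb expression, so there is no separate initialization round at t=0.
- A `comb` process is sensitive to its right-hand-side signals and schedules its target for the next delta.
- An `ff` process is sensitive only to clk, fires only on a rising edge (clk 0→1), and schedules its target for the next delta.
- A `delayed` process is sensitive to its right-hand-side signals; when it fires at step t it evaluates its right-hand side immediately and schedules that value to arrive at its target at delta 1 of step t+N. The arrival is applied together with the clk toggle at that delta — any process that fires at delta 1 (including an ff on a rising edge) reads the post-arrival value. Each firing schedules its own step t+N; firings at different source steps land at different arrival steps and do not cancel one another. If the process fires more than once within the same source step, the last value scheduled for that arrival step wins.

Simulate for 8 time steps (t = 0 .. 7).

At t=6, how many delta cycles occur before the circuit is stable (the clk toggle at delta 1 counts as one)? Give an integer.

[bits: q,clk,p,u,r]
t=0: Δ0=00111 Δ1=01111 Δ2=11011 | 2Δ
t=1: Δ0=11011 Δ1=10011 | 1Δ
t=2: Δ0=10011 Δ1=11011 Δ2=01011 | 2Δ
t=3: Δ0=01011 Δ1=00011 | 1Δ
t=4: Δ0=00011 Δ1=01010 Δ2=11000 Δ3=11010 | 3Δ
t=5: Δ0=11010 Δ1=10010 | 1Δ
t=6: Δ0=10010 Δ1=11011 Δ2=01011 | 2Δ
t=7: Δ0=01011 Δ1=00011 | 1Δ

2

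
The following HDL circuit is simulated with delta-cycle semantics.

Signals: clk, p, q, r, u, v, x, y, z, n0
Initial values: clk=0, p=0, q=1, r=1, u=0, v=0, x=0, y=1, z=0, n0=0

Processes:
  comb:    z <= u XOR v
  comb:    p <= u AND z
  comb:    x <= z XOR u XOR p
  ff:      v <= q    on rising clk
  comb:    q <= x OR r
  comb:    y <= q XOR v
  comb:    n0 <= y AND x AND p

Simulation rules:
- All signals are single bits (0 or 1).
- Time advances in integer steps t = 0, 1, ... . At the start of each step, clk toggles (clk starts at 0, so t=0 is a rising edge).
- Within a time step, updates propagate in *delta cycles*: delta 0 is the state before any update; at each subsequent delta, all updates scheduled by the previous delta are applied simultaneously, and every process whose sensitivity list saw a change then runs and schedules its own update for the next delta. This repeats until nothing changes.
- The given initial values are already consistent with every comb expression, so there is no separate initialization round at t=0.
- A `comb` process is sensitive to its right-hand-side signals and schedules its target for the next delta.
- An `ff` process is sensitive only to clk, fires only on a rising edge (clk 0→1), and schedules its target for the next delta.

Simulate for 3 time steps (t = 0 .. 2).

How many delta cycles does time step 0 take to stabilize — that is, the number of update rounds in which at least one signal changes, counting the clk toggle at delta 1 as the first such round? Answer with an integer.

t=0 Δ0: v=0 p=0 z=0 q=1 y=1 r=1 u=0 clk=0 x=0 n0=0
  Δ1: clk:0→1
  Δ2: v:0→1
  Δ3: z:0→1, y:1→0
  Δ4: x:0→1
  (4Δ to stable)
t=1 Δ0: v=1 p=0 z=1 q=1 y=0 r=1 u=0 clk=1 x=1 n0=0
  Δ1: clk:1→0
  (1Δ to stable)
t=2 Δ0: v=1 p=0 z=1 q=1 y=0 r=1 u=0 clk=0 x=1 n0=0
  Δ1: clk:0→1
  (1Δ to stable)

4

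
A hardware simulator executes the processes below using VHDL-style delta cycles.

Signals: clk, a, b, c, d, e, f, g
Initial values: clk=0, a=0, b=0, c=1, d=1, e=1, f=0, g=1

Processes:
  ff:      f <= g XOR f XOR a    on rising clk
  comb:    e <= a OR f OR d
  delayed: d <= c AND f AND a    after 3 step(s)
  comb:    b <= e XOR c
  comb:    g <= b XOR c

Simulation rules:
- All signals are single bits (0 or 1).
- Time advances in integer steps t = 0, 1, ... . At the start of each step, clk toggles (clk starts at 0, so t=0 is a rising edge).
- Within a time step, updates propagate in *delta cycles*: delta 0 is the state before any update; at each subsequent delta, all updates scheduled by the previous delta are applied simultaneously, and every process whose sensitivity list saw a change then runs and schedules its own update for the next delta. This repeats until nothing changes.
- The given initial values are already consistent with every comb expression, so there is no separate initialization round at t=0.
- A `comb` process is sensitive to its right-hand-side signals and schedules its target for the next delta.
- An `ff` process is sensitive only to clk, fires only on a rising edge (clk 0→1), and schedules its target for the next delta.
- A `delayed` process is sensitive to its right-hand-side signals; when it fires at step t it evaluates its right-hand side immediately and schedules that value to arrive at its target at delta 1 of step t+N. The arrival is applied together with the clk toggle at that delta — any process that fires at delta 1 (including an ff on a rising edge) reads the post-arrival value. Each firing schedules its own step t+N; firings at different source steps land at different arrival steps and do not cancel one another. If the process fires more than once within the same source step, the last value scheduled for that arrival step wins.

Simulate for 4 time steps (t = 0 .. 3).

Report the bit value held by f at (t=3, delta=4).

t=0 Δ0: d=1 g=1 c=1 a=0 e=1 clk=0 f=0 b=0
  Δ1: clk:0→1
  Δ2: f:0→1
  (2Δ to stable)
t=1 Δ0: d=1 g=1 c=1 a=0 e=1 clk=1 f=1 b=0
  Δ1: clk:1→0
  (1Δ to stable)
t=2 Δ0: d=1 g=1 c=1 a=0 e=1 clk=0 f=1 b=0
  Δ1: clk:0→1
  Δ2: f:1→0
  (2Δ to stable)
t=3 Δ0: d=1 g=1 c=1 a=0 e=1 clk=1 f=0 b=0
  Δ1: d:1→0, clk:1→0
  Δ2: e:1→0
  Δ3: b:0→1
  Δ4: g:1→0
  (4Δ to stable)

0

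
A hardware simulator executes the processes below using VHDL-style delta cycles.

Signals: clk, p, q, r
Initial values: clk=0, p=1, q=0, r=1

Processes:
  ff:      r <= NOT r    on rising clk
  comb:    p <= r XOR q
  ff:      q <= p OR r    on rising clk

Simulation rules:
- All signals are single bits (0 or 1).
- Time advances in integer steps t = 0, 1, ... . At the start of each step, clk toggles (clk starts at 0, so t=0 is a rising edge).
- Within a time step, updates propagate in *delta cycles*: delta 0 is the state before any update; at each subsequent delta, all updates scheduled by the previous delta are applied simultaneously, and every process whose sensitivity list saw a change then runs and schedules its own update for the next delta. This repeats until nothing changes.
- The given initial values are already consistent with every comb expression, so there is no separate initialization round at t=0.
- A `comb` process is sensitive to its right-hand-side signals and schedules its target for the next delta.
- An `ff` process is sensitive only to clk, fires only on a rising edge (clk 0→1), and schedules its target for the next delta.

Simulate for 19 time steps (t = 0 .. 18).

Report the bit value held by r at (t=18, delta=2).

[bits: q,clk,r,p]
t=0: Δ0=0011 Δ1=0111 Δ2=1101 | 2Δ
t=1: Δ0=1101 Δ1=1001 | 1Δ
t=2: Δ0=1001 Δ1=1101 Δ2=1111 Δ3=1110 | 3Δ
t=3: Δ0=1110 Δ1=1010 | 1Δ
t=4: Δ0=1010 Δ1=1110 Δ2=1100 Δ3=1101 | 3Δ
t=5: Δ0=1101 Δ1=1001 | 1Δ
t=6: Δ0=1001 Δ1=1101 Δ2=1111 Δ3=1110 | 3Δ
t=7: Δ0=1110 Δ1=1010 | 1Δ
t=8: Δ0=1010 Δ1=1110 Δ2=1100 Δ3=1101 | 3Δ
t=9: Δ0=1101 Δ1=1001 | 1Δ
t=10: Δ0=1001 Δ1=1101 Δ2=1111 Δ3=1110 | 3Δ
t=11: Δ0=1110 Δ1=1010 | 1Δ
t=12: Δ0=1010 Δ1=1110 Δ2=1100 Δ3=1101 | 3Δ
t=13: Δ0=1101 Δ1=1001 | 1Δ
t=14: Δ0=1001 Δ1=1101 Δ2=1111 Δ3=1110 | 3Δ
t=15: Δ0=1110 Δ1=1010 | 1Δ
t=16: Δ0=1010 Δ1=1110 Δ2=1100 Δ3=1101 | 3Δ
t=17: Δ0=1101 Δ1=1001 | 1Δ
t=18: Δ0=1001 Δ1=1101 Δ2=1111 Δ3=1110 | 3Δ

1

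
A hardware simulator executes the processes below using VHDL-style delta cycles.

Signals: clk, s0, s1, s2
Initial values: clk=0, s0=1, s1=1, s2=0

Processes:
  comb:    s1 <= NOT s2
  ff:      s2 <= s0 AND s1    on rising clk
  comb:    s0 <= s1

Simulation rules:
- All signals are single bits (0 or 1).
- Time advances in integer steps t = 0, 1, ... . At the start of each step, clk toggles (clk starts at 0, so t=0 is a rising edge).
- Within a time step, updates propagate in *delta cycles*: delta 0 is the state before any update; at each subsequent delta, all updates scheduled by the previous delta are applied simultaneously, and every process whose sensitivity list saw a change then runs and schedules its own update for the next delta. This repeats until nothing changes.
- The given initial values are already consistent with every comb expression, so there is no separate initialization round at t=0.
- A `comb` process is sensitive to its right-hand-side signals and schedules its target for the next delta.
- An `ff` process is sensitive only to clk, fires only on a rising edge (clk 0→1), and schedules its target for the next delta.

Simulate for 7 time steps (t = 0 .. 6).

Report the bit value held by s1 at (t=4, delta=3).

t0.Δ0 clk=0 s0=1 s1=1 s2=0
t0.Δ1 clk=1 s0=1 s1=1 s2=0
t0.Δ2 clk=1 s0=1 s1=1 s2=1
t0.Δ3 clk=1 s0=1 s1=0 s2=1
t0.Δ4 clk=1 s0=0 s1=0 s2=1
t1.Δ0 clk=1 s0=0 s1=0 s2=1
t1.Δ1 clk=0 s0=0 s1=0 s2=1
t2.Δ0 clk=0 s0=0 s1=0 s2=1
t2.Δ1 clk=1 s0=0 s1=0 s2=1
t2.Δ2 clk=1 s0=0 s1=0 s2=0
t2.Δ3 clk=1 s0=0 s1=1 s2=0
t2.Δ4 clk=1 s0=1 s1=1 s2=0
t3.Δ0 clk=1 s0=1 s1=1 s2=0
t3.Δ1 clk=0 s0=1 s1=1 s2=0
t4.Δ0 clk=0 s0=1 s1=1 s2=0
t4.Δ1 clk=1 s0=1 s1=1 s2=0
t4.Δ2 clk=1 s0=1 s1=1 s2=1
t4.Δ3 clk=1 s0=1 s1=0 s2=1
t4.Δ4 clk=1 s0=0 s1=0 s2=1
t5.Δ0 clk=1 s0=0 s1=0 s2=1
t5.Δ1 clk=0 s0=0 s1=0 s2=1
t6.Δ0 clk=0 s0=0 s1=0 s2=1
t6.Δ1 clk=1 s0=0 s1=0 s2=1
t6.Δ2 clk=1 s0=0 s1=0 s2=0
t6.Δ3 clk=1 s0=0 s1=1 s2=0
t6.Δ4 clk=1 s0=1 s1=1 s2=0

0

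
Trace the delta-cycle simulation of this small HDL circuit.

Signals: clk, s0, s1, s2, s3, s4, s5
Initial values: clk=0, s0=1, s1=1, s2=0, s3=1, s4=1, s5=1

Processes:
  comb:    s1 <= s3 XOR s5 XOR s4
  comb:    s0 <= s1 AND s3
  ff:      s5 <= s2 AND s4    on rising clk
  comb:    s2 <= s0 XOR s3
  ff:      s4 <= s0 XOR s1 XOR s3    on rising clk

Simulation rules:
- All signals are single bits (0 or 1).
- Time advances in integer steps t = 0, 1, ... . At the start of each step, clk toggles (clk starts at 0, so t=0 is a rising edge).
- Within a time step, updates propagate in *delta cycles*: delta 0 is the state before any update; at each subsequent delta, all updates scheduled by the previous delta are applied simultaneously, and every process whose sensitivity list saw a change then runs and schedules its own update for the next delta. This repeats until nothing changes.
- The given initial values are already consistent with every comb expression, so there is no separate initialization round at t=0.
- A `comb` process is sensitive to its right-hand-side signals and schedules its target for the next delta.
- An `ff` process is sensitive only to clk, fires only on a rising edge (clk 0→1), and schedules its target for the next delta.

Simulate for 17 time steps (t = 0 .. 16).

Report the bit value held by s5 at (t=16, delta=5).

t=0 Δ0: s4=1 s2=0 s1=1 s5=1 s0=1 clk=0 s3=1
  Δ1: clk:0→1
  Δ2: s5:1→0
  Δ3: s1:1→0
  Δ4: s0:1→0
  Δ5: s2:0→1
  (5Δ to stable)
t=1 Δ0: s4=1 s2=1 s1=0 s5=0 s0=0 clk=1 s3=1
  Δ1: clk:1→0
  (1Δ to stable)
t=2 Δ0: s4=1 s2=1 s1=0 s5=0 s0=0 clk=0 s3=1
  Δ1: clk:0→1
  Δ2: s5:0→1
  Δ3: s1:0→1
  Δ4: s0:0→1
  Δ5: s2:1→0
  (5Δ to stable)
t=3 Δ0: s4=1 s2=0 s1=1 s5=1 s0=1 clk=1 s3=1
  Δ1: clk:1→0
  (1Δ to stable)
t=4 Δ0: s4=1 s2=0 s1=1 s5=1 s0=1 clk=0 s3=1
  Δ1: clk:0→1
  Δ2: s5:1→0
  Δ3: s1:1→0
  Δ4: s0:1→0
  Δ5: s2:0→1
  (5Δ to stable)
t=5 Δ0: s4=1 s2=1 s1=0 s5=0 s0=0 clk=1 s3=1
  Δ1: clk:1→0
  (1Δ to stable)
t=6 Δ0: s4=1 s2=1 s1=0 s5=0 s0=0 clk=0 s3=1
  Δ1: clk:0→1
  Δ2: s5:0→1
  Δ3: s1:0→1
  Δ4: s0:0→1
  Δ5: s2:1→0
  (5Δ to stable)
t=7 Δ0: s4=1 s2=0 s1=1 s5=1 s0=1 clk=1 s3=1
  Δ1: clk:1→0
  (1Δ to stable)
t=8 Δ0: s4=1 s2=0 s1=1 s5=1 s0=1 clk=0 s3=1
  Δ1: clk:0→1
  Δ2: s5:1→0
  Δ3: s1:1→0
  Δ4: s0:1→0
  Δ5: s2:0→1
  (5Δ to stable)
t=9 Δ0: s4=1 s2=1 s1=0 s5=0 s0=0 clk=1 s3=1
  Δ1: clk:1→0
  (1Δ to stable)
t=10 Δ0: s4=1 s2=1 s1=0 s5=0 s0=0 clk=0 s3=1
  Δ1: clk:0→1
  Δ2: s5:0→1
  Δ3: s1:0→1
  Δ4: s0:0→1
  Δ5: s2:1→0
  (5Δ to stable)
t=11 Δ0: s4=1 s2=0 s1=1 s5=1 s0=1 clk=1 s3=1
  Δ1: clk:1→0
  (1Δ to stable)
t=12 Δ0: s4=1 s2=0 s1=1 s5=1 s0=1 clk=0 s3=1
  Δ1: clk:0→1
  Δ2: s5:1→0
  Δ3: s1:1→0
  Δ4: s0:1→0
  Δ5: s2:0→1
  (5Δ to stable)
t=13 Δ0: s4=1 s2=1 s1=0 s5=0 s0=0 clk=1 s3=1
  Δ1: clk:1→0
  (1Δ to stable)
t=14 Δ0: s4=1 s2=1 s1=0 s5=0 s0=0 clk=0 s3=1
  Δ1: clk:0→1
  Δ2: s5:0→1
  Δ3: s1:0→1
  Δ4: s0:0→1
  Δ5: s2:1→0
  (5Δ to stable)
t=15 Δ0: s4=1 s2=0 s1=1 s5=1 s0=1 clk=1 s3=1
  Δ1: clk:1→0
  (1Δ to stable)
t=16 Δ0: s4=1 s2=0 s1=1 s5=1 s0=1 clk=0 s3=1
  Δ1: clk:0→1
  Δ2: s5:1→0
  Δ3: s1:1→0
  Δ4: s0:1→0
  Δ5: s2:0→1
  (5Δ to stable)

0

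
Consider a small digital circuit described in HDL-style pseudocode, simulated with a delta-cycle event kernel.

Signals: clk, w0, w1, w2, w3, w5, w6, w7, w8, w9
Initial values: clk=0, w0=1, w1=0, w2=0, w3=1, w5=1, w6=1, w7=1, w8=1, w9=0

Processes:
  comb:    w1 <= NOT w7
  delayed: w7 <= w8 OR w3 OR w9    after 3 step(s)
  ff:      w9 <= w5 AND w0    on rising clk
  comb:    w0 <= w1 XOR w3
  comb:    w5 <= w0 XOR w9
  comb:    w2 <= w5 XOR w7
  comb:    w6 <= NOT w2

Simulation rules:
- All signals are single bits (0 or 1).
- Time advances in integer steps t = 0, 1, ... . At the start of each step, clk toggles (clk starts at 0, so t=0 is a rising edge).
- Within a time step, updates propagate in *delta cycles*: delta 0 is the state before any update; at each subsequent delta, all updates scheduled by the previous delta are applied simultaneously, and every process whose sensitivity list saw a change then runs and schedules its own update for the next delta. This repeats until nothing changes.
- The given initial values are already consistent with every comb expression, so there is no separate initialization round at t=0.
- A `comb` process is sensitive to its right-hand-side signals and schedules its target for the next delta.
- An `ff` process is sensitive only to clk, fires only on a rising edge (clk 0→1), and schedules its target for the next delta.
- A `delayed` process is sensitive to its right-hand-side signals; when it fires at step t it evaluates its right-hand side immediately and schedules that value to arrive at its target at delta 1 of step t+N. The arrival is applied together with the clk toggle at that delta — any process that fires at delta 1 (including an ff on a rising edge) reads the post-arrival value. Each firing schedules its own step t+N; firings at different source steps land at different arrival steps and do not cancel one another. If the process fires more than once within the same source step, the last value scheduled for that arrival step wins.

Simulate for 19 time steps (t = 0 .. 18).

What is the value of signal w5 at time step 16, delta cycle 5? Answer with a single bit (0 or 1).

0

[bits: w9,w6,w2,w7,w0,w1,w8,w5,w3,clk]
t=0: Δ0=0101101110 Δ1=0101101111 Δ2=1101101111 Δ3=1101101011 Δ4=1111101011 Δ5=1011101011 | 5Δ
t=1: Δ0=1011101011 Δ1=1011101010 | 1Δ
t=2: Δ0=1011101010 Δ1=1011101011 Δ2=0011101011 Δ3=0011101111 Δ4=0001101111 Δ5=0101101111 | 5Δ
t=3: Δ0=0101101111 Δ1=0101101110 | 1Δ
t=4: Δ0=0101101110 Δ1=0101101111 Δ2=1101101111 Δ3=1101101011 Δ4=1111101011 Δ5=1011101011 | 5Δ
t=5: Δ0=1011101011 Δ1=1011101010 | 1Δ
t=6: Δ0=1011101010 Δ1=1011101011 Δ2=0011101011 Δ3=0011101111 Δ4=0001101111 Δ5=0101101111 | 5Δ
t=7: Δ0=0101101111 Δ1=0101101110 | 1Δ
t=8: Δ0=0101101110 Δ1=0101101111 Δ2=1101101111 Δ3=1101101011 Δ4=1111101011 Δ5=1011101011 | 5Δ
t=9: Δ0=1011101011 Δ1=1011101010 | 1Δ
t=10: Δ0=1011101010 Δ1=1011101011 Δ2=0011101011 Δ3=0011101111 Δ4=0001101111 Δ5=0101101111 | 5Δ
t=11: Δ0=0101101111 Δ1=0101101110 | 1Δ
t=12: Δ0=0101101110 Δ1=0101101111 Δ2=1101101111 Δ3=1101101011 Δ4=1111101011 Δ5=1011101011 | 5Δ
t=13: Δ0=1011101011 Δ1=1011101010 | 1Δ
t=14: Δ0=1011101010 Δ1=1011101011 Δ2=0011101011 Δ3=0011101111 Δ4=0001101111 Δ5=0101101111 | 5Δ
t=15: Δ0=0101101111 Δ1=0101101110 | 1Δ
t=16: Δ0=0101101110 Δ1=0101101111 Δ2=1101101111 Δ3=1101101011 Δ4=1111101011 Δ5=1011101011 | 5Δ
t=17: Δ0=1011101011 Δ1=1011101010 | 1Δ
t=18: Δ0=1011101010 Δ1=1011101011 Δ2=0011101011 Δ3=0011101111 Δ4=0001101111 Δ5=0101101111 | 5Δ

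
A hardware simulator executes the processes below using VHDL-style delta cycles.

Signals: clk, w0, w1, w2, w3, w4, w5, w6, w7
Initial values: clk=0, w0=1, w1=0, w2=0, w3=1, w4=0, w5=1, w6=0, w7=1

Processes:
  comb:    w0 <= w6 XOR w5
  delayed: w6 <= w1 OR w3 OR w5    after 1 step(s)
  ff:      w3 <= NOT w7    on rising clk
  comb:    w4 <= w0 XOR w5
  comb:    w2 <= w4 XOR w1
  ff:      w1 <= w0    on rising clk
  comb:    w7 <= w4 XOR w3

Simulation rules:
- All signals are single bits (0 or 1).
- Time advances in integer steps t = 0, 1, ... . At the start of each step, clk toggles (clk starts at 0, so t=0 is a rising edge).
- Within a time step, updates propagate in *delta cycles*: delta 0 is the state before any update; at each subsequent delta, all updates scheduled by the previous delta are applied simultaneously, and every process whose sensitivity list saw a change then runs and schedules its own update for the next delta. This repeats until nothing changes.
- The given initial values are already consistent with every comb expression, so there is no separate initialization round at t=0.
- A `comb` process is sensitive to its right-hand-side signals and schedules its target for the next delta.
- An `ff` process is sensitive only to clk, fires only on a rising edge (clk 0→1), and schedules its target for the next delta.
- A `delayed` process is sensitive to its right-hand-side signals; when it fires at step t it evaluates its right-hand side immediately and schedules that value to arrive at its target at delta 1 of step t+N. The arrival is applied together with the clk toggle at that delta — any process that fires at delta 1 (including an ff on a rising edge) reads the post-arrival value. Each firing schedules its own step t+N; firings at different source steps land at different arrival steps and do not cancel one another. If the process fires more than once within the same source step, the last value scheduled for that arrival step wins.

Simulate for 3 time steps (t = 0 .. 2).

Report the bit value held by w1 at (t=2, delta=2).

0

t0.Δ0 w3=1 w4=0 w0=1 w1=0 w6=0 clk=0 w5=1 w2=0 w7=1
t0.Δ1 w3=1 w4=0 w0=1 w1=0 w6=0 clk=1 w5=1 w2=0 w7=1
t0.Δ2 w3=0 w4=0 w0=1 w1=1 w6=0 clk=1 w5=1 w2=0 w7=1
t0.Δ3 w3=0 w4=0 w0=1 w1=1 w6=0 clk=1 w5=1 w2=1 w7=0
t1.Δ0 w3=0 w4=0 w0=1 w1=1 w6=0 clk=1 w5=1 w2=1 w7=0
t1.Δ1 w3=0 w4=0 w0=1 w1=1 w6=1 clk=0 w5=1 w2=1 w7=0
t1.Δ2 w3=0 w4=0 w0=0 w1=1 w6=1 clk=0 w5=1 w2=1 w7=0
t1.Δ3 w3=0 w4=1 w0=0 w1=1 w6=1 clk=0 w5=1 w2=1 w7=0
t1.Δ4 w3=0 w4=1 w0=0 w1=1 w6=1 clk=0 w5=1 w2=0 w7=1
t2.Δ0 w3=0 w4=1 w0=0 w1=1 w6=1 clk=0 w5=1 w2=0 w7=1
t2.Δ1 w3=0 w4=1 w0=0 w1=1 w6=1 clk=1 w5=1 w2=0 w7=1
t2.Δ2 w3=0 w4=1 w0=0 w1=0 w6=1 clk=1 w5=1 w2=0 w7=1
t2.Δ3 w3=0 w4=1 w0=0 w1=0 w6=1 clk=1 w5=1 w2=1 w7=1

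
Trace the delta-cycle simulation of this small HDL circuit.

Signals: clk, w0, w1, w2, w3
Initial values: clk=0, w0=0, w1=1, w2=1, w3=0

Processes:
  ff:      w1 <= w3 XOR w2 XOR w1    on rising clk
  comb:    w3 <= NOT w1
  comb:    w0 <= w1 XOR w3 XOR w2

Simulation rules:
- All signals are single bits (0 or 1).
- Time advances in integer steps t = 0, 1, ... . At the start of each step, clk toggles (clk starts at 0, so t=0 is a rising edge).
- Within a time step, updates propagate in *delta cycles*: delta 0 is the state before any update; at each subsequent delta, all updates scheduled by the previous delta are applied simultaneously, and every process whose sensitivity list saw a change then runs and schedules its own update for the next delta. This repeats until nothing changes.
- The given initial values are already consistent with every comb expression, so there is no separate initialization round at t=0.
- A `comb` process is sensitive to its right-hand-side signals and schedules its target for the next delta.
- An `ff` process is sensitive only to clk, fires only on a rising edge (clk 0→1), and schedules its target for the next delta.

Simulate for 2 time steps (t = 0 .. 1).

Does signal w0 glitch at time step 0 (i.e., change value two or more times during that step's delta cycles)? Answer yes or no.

t0.Δ0 clk=0 w2=1 w3=0 w1=1 w0=0
t0.Δ1 clk=1 w2=1 w3=0 w1=1 w0=0
t0.Δ2 clk=1 w2=1 w3=0 w1=0 w0=0
t0.Δ3 clk=1 w2=1 w3=1 w1=0 w0=1
t0.Δ4 clk=1 w2=1 w3=1 w1=0 w0=0
t1.Δ0 clk=1 w2=1 w3=1 w1=0 w0=0
t1.Δ1 clk=0 w2=1 w3=1 w1=0 w0=0

yes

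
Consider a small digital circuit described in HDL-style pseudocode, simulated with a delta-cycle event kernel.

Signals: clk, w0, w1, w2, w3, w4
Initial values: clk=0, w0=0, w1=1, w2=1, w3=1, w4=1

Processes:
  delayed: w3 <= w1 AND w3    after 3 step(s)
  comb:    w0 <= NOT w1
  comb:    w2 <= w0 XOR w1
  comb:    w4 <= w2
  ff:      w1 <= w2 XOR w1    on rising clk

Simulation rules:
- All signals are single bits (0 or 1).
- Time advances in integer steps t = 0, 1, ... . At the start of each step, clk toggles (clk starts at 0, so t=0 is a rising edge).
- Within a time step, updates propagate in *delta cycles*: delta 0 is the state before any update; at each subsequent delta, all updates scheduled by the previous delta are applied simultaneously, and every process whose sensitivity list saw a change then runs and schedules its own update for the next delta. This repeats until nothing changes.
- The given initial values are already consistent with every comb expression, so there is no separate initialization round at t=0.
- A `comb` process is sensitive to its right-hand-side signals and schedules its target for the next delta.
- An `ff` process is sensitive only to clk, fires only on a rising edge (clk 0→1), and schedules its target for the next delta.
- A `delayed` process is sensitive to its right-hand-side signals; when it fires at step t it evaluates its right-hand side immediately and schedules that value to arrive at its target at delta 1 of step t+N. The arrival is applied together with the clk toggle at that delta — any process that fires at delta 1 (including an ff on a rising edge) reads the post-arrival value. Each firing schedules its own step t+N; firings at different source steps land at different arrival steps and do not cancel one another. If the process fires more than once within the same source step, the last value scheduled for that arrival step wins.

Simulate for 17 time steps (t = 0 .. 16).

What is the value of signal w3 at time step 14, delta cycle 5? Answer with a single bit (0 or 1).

[bits: w4,clk,w1,w3,w0,w2]
t=0: Δ0=101101 Δ1=111101 Δ2=110101 Δ3=110110 Δ4=010111 Δ5=110111 | 5Δ
t=1: Δ0=110111 Δ1=100111 | 1Δ
t=2: Δ0=100111 Δ1=110111 Δ2=111111 Δ3=111100 Δ4=011101 Δ5=111101 | 5Δ
t=3: Δ0=111101 Δ1=101001 | 1Δ
t=4: Δ0=101001 Δ1=111001 Δ2=110001 Δ3=110010 Δ4=010011 Δ5=110011 | 5Δ
t=5: Δ0=110011 Δ1=100111 | 1Δ
t=6: Δ0=100111 Δ1=110011 Δ2=111011 Δ3=111000 Δ4=011001 Δ5=111001 | 5Δ
t=7: Δ0=111001 Δ1=101001 | 1Δ
t=8: Δ0=101001 Δ1=111001 Δ2=110001 Δ3=110010 Δ4=010011 Δ5=110011 | 5Δ
t=9: Δ0=110011 Δ1=100011 | 1Δ
t=10: Δ0=100011 Δ1=110011 Δ2=111011 Δ3=111000 Δ4=011001 Δ5=111001 | 5Δ
t=11: Δ0=111001 Δ1=101001 | 1Δ
t=12: Δ0=101001 Δ1=111001 Δ2=110001 Δ3=110010 Δ4=010011 Δ5=110011 | 5Δ
t=13: Δ0=110011 Δ1=100011 | 1Δ
t=14: Δ0=100011 Δ1=110011 Δ2=111011 Δ3=111000 Δ4=011001 Δ5=111001 | 5Δ
t=15: Δ0=111001 Δ1=101001 | 1Δ
t=16: Δ0=101001 Δ1=111001 Δ2=110001 Δ3=110010 Δ4=010011 Δ5=110011 | 5Δ

0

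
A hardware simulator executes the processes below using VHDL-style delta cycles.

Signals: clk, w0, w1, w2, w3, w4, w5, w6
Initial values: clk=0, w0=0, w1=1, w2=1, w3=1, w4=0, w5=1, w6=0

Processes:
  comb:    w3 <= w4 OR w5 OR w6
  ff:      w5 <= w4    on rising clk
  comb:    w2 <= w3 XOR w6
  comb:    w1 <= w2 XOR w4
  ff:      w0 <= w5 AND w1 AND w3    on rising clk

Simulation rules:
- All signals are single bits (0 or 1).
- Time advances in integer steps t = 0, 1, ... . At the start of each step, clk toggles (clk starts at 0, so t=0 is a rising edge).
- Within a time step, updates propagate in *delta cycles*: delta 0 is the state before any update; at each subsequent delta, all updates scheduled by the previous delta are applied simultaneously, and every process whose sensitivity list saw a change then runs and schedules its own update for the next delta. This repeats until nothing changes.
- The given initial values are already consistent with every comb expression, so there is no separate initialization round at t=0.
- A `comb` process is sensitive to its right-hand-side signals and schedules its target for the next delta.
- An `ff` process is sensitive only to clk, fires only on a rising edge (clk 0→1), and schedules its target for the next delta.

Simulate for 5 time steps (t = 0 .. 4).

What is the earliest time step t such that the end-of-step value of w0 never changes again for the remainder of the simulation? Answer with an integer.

2

t0.Δ0 w3=1 w4=0 clk=0 w0=0 w6=0 w1=1 w5=1 w2=1
t0.Δ1 w3=1 w4=0 clk=1 w0=0 w6=0 w1=1 w5=1 w2=1
t0.Δ2 w3=1 w4=0 clk=1 w0=1 w6=0 w1=1 w5=0 w2=1
t0.Δ3 w3=0 w4=0 clk=1 w0=1 w6=0 w1=1 w5=0 w2=1
t0.Δ4 w3=0 w4=0 clk=1 w0=1 w6=0 w1=1 w5=0 w2=0
t0.Δ5 w3=0 w4=0 clk=1 w0=1 w6=0 w1=0 w5=0 w2=0
t1.Δ0 w3=0 w4=0 clk=1 w0=1 w6=0 w1=0 w5=0 w2=0
t1.Δ1 w3=0 w4=0 clk=0 w0=1 w6=0 w1=0 w5=0 w2=0
t2.Δ0 w3=0 w4=0 clk=0 w0=1 w6=0 w1=0 w5=0 w2=0
t2.Δ1 w3=0 w4=0 clk=1 w0=1 w6=0 w1=0 w5=0 w2=0
t2.Δ2 w3=0 w4=0 clk=1 w0=0 w6=0 w1=0 w5=0 w2=0
t3.Δ0 w3=0 w4=0 clk=1 w0=0 w6=0 w1=0 w5=0 w2=0
t3.Δ1 w3=0 w4=0 clk=0 w0=0 w6=0 w1=0 w5=0 w2=0
t4.Δ0 w3=0 w4=0 clk=0 w0=0 w6=0 w1=0 w5=0 w2=0
t4.Δ1 w3=0 w4=0 clk=1 w0=0 w6=0 w1=0 w5=0 w2=0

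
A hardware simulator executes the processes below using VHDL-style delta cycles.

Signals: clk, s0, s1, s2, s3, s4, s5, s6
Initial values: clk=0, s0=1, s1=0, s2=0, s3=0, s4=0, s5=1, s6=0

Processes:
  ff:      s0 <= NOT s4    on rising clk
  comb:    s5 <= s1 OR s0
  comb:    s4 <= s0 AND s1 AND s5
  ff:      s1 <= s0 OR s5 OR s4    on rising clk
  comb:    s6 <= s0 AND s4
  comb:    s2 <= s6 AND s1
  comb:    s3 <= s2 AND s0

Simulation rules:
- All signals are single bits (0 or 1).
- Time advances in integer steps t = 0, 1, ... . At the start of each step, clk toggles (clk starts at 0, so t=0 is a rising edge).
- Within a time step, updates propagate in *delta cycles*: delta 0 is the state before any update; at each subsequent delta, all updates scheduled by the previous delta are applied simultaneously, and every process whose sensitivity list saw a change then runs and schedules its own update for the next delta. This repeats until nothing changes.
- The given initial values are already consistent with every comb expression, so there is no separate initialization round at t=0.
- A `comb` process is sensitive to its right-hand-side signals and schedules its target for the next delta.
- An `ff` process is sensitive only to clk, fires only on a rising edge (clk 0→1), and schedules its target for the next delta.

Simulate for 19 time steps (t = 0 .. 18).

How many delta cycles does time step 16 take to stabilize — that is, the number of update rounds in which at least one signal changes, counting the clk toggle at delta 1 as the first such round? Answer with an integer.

6

[bits: s6,clk,s4,s2,s5,s3,s1,s0]
t=0: Δ0=00001001 Δ1=01001001 Δ2=01001011 Δ3=01101011 Δ4=11101011 Δ5=11111011 Δ6=11111111 | 6Δ
t=1: Δ0=11111111 Δ1=10111111 | 1Δ
t=2: Δ0=10111111 Δ1=11111111 Δ2=11111110 Δ3=01011010 Δ4=01001010 | 4Δ
t=3: Δ0=01001010 Δ1=00001010 | 1Δ
t=4: Δ0=00001010 Δ1=01001010 Δ2=01001011 Δ3=01101011 Δ4=11101011 Δ5=11111011 Δ6=11111111 | 6Δ
t=5: Δ0=11111111 Δ1=10111111 | 1Δ
t=6: Δ0=10111111 Δ1=11111111 Δ2=11111110 Δ3=01011010 Δ4=01001010 | 4Δ
t=7: Δ0=01001010 Δ1=00001010 | 1Δ
t=8: Δ0=00001010 Δ1=01001010 Δ2=01001011 Δ3=01101011 Δ4=11101011 Δ5=11111011 Δ6=11111111 | 6Δ
t=9: Δ0=11111111 Δ1=10111111 | 1Δ
t=10: Δ0=10111111 Δ1=11111111 Δ2=11111110 Δ3=01011010 Δ4=01001010 | 4Δ
t=11: Δ0=01001010 Δ1=00001010 | 1Δ
t=12: Δ0=00001010 Δ1=01001010 Δ2=01001011 Δ3=01101011 Δ4=11101011 Δ5=11111011 Δ6=11111111 | 6Δ
t=13: Δ0=11111111 Δ1=10111111 | 1Δ
t=14: Δ0=10111111 Δ1=11111111 Δ2=11111110 Δ3=01011010 Δ4=01001010 | 4Δ
t=15: Δ0=01001010 Δ1=00001010 | 1Δ
t=16: Δ0=00001010 Δ1=01001010 Δ2=01001011 Δ3=01101011 Δ4=11101011 Δ5=11111011 Δ6=11111111 | 6Δ
t=17: Δ0=11111111 Δ1=10111111 | 1Δ
t=18: Δ0=10111111 Δ1=11111111 Δ2=11111110 Δ3=01011010 Δ4=01001010 | 4Δ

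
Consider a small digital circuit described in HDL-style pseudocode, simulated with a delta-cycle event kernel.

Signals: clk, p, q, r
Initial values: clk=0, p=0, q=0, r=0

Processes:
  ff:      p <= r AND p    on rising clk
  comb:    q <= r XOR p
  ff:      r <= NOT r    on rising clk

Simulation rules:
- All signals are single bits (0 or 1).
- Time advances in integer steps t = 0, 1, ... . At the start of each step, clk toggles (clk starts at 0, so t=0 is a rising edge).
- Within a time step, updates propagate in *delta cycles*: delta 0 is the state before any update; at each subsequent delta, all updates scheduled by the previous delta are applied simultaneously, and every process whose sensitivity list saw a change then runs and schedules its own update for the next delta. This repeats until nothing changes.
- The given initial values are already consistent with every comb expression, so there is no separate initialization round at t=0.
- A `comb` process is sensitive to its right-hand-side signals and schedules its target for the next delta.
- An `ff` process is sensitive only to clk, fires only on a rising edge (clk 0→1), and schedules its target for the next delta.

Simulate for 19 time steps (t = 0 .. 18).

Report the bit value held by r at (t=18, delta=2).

[bits: q,r,p,clk]
t=0: Δ0=0000 Δ1=0001 Δ2=0101 Δ3=1101 | 3Δ
t=1: Δ0=1101 Δ1=1100 | 1Δ
t=2: Δ0=1100 Δ1=1101 Δ2=1001 Δ3=0001 | 3Δ
t=3: Δ0=0001 Δ1=0000 | 1Δ
t=4: Δ0=0000 Δ1=0001 Δ2=0101 Δ3=1101 | 3Δ
t=5: Δ0=1101 Δ1=1100 | 1Δ
t=6: Δ0=1100 Δ1=1101 Δ2=1001 Δ3=0001 | 3Δ
t=7: Δ0=0001 Δ1=0000 | 1Δ
t=8: Δ0=0000 Δ1=0001 Δ2=0101 Δ3=1101 | 3Δ
t=9: Δ0=1101 Δ1=1100 | 1Δ
t=10: Δ0=1100 Δ1=1101 Δ2=1001 Δ3=0001 | 3Δ
t=11: Δ0=0001 Δ1=0000 | 1Δ
t=12: Δ0=0000 Δ1=0001 Δ2=0101 Δ3=1101 | 3Δ
t=13: Δ0=1101 Δ1=1100 | 1Δ
t=14: Δ0=1100 Δ1=1101 Δ2=1001 Δ3=0001 | 3Δ
t=15: Δ0=0001 Δ1=0000 | 1Δ
t=16: Δ0=0000 Δ1=0001 Δ2=0101 Δ3=1101 | 3Δ
t=17: Δ0=1101 Δ1=1100 | 1Δ
t=18: Δ0=1100 Δ1=1101 Δ2=1001 Δ3=0001 | 3Δ

0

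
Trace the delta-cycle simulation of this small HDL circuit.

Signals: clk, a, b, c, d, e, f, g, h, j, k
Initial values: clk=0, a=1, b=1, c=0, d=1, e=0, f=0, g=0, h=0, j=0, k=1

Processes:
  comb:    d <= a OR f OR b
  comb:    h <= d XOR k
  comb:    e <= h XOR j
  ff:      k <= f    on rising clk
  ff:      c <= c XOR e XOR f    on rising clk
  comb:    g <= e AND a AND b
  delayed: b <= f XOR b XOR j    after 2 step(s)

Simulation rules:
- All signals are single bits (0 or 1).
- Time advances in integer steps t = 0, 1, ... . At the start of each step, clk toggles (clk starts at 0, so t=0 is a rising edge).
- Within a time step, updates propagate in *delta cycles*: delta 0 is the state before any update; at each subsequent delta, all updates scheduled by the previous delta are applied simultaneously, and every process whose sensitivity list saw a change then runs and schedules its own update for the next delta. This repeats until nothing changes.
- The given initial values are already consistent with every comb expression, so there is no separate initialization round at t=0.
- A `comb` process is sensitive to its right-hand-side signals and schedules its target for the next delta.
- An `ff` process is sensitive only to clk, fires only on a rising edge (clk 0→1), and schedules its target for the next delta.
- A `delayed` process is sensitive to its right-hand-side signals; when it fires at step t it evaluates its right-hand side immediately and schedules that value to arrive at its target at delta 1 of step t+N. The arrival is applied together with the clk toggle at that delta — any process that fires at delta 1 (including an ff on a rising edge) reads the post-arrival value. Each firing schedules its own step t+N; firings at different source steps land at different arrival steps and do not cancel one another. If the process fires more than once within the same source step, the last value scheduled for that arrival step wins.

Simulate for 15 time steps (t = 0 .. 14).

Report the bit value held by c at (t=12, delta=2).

t0.Δ0 c=0 e=0 h=0 clk=0 b=1 f=0 j=0 k=1 g=0 a=1 d=1
t0.Δ1 c=0 e=0 h=0 clk=1 b=1 f=0 j=0 k=1 g=0 a=1 d=1
t0.Δ2 c=0 e=0 h=0 clk=1 b=1 f=0 j=0 k=0 g=0 a=1 d=1
t0.Δ3 c=0 e=0 h=1 clk=1 b=1 f=0 j=0 k=0 g=0 a=1 d=1
t0.Δ4 c=0 e=1 h=1 clk=1 b=1 f=0 j=0 k=0 g=0 a=1 d=1
t0.Δ5 c=0 e=1 h=1 clk=1 b=1 f=0 j=0 k=0 g=1 a=1 d=1
t1.Δ0 c=0 e=1 h=1 clk=1 b=1 f=0 j=0 k=0 g=1 a=1 d=1
t1.Δ1 c=0 e=1 h=1 clk=0 b=1 f=0 j=0 k=0 g=1 a=1 d=1
t2.Δ0 c=0 e=1 h=1 clk=0 b=1 f=0 j=0 k=0 g=1 a=1 d=1
t2.Δ1 c=0 e=1 h=1 clk=1 b=1 f=0 j=0 k=0 g=1 a=1 d=1
t2.Δ2 c=1 e=1 h=1 clk=1 b=1 f=0 j=0 k=0 g=1 a=1 d=1
t3.Δ0 c=1 e=1 h=1 clk=1 b=1 f=0 j=0 k=0 g=1 a=1 d=1
t3.Δ1 c=1 e=1 h=1 clk=0 b=1 f=0 j=0 k=0 g=1 a=1 d=1
t4.Δ0 c=1 e=1 h=1 clk=0 b=1 f=0 j=0 k=0 g=1 a=1 d=1
t4.Δ1 c=1 e=1 h=1 clk=1 b=1 f=0 j=0 k=0 g=1 a=1 d=1
t4.Δ2 c=0 e=1 h=1 clk=1 b=1 f=0 j=0 k=0 g=1 a=1 d=1
t5.Δ0 c=0 e=1 h=1 clk=1 b=1 f=0 j=0 k=0 g=1 a=1 d=1
t5.Δ1 c=0 e=1 h=1 clk=0 b=1 f=0 j=0 k=0 g=1 a=1 d=1
t6.Δ0 c=0 e=1 h=1 clk=0 b=1 f=0 j=0 k=0 g=1 a=1 d=1
t6.Δ1 c=0 e=1 h=1 clk=1 b=1 f=0 j=0 k=0 g=1 a=1 d=1
t6.Δ2 c=1 e=1 h=1 clk=1 b=1 f=0 j=0 k=0 g=1 a=1 d=1
t7.Δ0 c=1 e=1 h=1 clk=1 b=1 f=0 j=0 k=0 g=1 a=1 d=1
t7.Δ1 c=1 e=1 h=1 clk=0 b=1 f=0 j=0 k=0 g=1 a=1 d=1
t8.Δ0 c=1 e=1 h=1 clk=0 b=1 f=0 j=0 k=0 g=1 a=1 d=1
t8.Δ1 c=1 e=1 h=1 clk=1 b=1 f=0 j=0 k=0 g=1 a=1 d=1
t8.Δ2 c=0 e=1 h=1 clk=1 b=1 f=0 j=0 k=0 g=1 a=1 d=1
t9.Δ0 c=0 e=1 h=1 clk=1 b=1 f=0 j=0 k=0 g=1 a=1 d=1
t9.Δ1 c=0 e=1 h=1 clk=0 b=1 f=0 j=0 k=0 g=1 a=1 d=1
t10.Δ0 c=0 e=1 h=1 clk=0 b=1 f=0 j=0 k=0 g=1 a=1 d=1
t10.Δ1 c=0 e=1 h=1 clk=1 b=1 f=0 j=0 k=0 g=1 a=1 d=1
t10.Δ2 c=1 e=1 h=1 clk=1 b=1 f=0 j=0 k=0 g=1 a=1 d=1
t11.Δ0 c=1 e=1 h=1 clk=1 b=1 f=0 j=0 k=0 g=1 a=1 d=1
t11.Δ1 c=1 e=1 h=1 clk=0 b=1 f=0 j=0 k=0 g=1 a=1 d=1
t12.Δ0 c=1 e=1 h=1 clk=0 b=1 f=0 j=0 k=0 g=1 a=1 d=1
t12.Δ1 c=1 e=1 h=1 clk=1 b=1 f=0 j=0 k=0 g=1 a=1 d=1
t12.Δ2 c=0 e=1 h=1 clk=1 b=1 f=0 j=0 k=0 g=1 a=1 d=1
t13.Δ0 c=0 e=1 h=1 clk=1 b=1 f=0 j=0 k=0 g=1 a=1 d=1
t13.Δ1 c=0 e=1 h=1 clk=0 b=1 f=0 j=0 k=0 g=1 a=1 d=1
t14.Δ0 c=0 e=1 h=1 clk=0 b=1 f=0 j=0 k=0 g=1 a=1 d=1
t14.Δ1 c=0 e=1 h=1 clk=1 b=1 f=0 j=0 k=0 g=1 a=1 d=1
t14.Δ2 c=1 e=1 h=1 clk=1 b=1 f=0 j=0 k=0 g=1 a=1 d=1

0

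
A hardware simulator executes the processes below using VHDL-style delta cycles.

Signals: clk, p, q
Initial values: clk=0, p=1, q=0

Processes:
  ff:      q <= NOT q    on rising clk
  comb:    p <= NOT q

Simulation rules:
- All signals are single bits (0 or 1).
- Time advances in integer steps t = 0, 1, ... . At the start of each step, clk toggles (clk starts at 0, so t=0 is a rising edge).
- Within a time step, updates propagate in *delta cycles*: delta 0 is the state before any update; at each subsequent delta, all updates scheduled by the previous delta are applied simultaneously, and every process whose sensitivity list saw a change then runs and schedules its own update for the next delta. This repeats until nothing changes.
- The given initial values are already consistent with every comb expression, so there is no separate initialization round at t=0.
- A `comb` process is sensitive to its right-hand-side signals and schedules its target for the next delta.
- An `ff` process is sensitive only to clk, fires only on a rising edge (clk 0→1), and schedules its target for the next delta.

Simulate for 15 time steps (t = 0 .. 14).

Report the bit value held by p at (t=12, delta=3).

t0.Δ0 p=1 clk=0 q=0
t0.Δ1 p=1 clk=1 q=0
t0.Δ2 p=1 clk=1 q=1
t0.Δ3 p=0 clk=1 q=1
t1.Δ0 p=0 clk=1 q=1
t1.Δ1 p=0 clk=0 q=1
t2.Δ0 p=0 clk=0 q=1
t2.Δ1 p=0 clk=1 q=1
t2.Δ2 p=0 clk=1 q=0
t2.Δ3 p=1 clk=1 q=0
t3.Δ0 p=1 clk=1 q=0
t3.Δ1 p=1 clk=0 q=0
t4.Δ0 p=1 clk=0 q=0
t4.Δ1 p=1 clk=1 q=0
t4.Δ2 p=1 clk=1 q=1
t4.Δ3 p=0 clk=1 q=1
t5.Δ0 p=0 clk=1 q=1
t5.Δ1 p=0 clk=0 q=1
t6.Δ0 p=0 clk=0 q=1
t6.Δ1 p=0 clk=1 q=1
t6.Δ2 p=0 clk=1 q=0
t6.Δ3 p=1 clk=1 q=0
t7.Δ0 p=1 clk=1 q=0
t7.Δ1 p=1 clk=0 q=0
t8.Δ0 p=1 clk=0 q=0
t8.Δ1 p=1 clk=1 q=0
t8.Δ2 p=1 clk=1 q=1
t8.Δ3 p=0 clk=1 q=1
t9.Δ0 p=0 clk=1 q=1
t9.Δ1 p=0 clk=0 q=1
t10.Δ0 p=0 clk=0 q=1
t10.Δ1 p=0 clk=1 q=1
t10.Δ2 p=0 clk=1 q=0
t10.Δ3 p=1 clk=1 q=0
t11.Δ0 p=1 clk=1 q=0
t11.Δ1 p=1 clk=0 q=0
t12.Δ0 p=1 clk=0 q=0
t12.Δ1 p=1 clk=1 q=0
t12.Δ2 p=1 clk=1 q=1
t12.Δ3 p=0 clk=1 q=1
t13.Δ0 p=0 clk=1 q=1
t13.Δ1 p=0 clk=0 q=1
t14.Δ0 p=0 clk=0 q=1
t14.Δ1 p=0 clk=1 q=1
t14.Δ2 p=0 clk=1 q=0
t14.Δ3 p=1 clk=1 q=0

0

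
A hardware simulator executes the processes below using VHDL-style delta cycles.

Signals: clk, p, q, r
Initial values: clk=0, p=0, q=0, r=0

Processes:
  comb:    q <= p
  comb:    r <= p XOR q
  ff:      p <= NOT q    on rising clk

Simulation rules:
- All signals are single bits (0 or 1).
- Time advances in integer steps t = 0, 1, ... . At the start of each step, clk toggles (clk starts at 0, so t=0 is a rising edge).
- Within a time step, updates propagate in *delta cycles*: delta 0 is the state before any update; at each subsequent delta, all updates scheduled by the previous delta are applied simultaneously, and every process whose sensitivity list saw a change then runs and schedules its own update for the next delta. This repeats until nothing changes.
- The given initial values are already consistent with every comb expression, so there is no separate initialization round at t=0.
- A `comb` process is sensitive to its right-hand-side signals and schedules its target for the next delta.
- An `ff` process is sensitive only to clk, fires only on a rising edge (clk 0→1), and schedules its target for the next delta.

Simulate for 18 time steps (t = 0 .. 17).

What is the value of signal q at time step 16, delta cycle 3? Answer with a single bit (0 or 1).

1

[bits: clk,q,p,r]
t=0: Δ0=0000 Δ1=1000 Δ2=1010 Δ3=1111 Δ4=1110 | 4Δ
t=1: Δ0=1110 Δ1=0110 | 1Δ
t=2: Δ0=0110 Δ1=1110 Δ2=1100 Δ3=1001 Δ4=1000 | 4Δ
t=3: Δ0=1000 Δ1=0000 | 1Δ
t=4: Δ0=0000 Δ1=1000 Δ2=1010 Δ3=1111 Δ4=1110 | 4Δ
t=5: Δ0=1110 Δ1=0110 | 1Δ
t=6: Δ0=0110 Δ1=1110 Δ2=1100 Δ3=1001 Δ4=1000 | 4Δ
t=7: Δ0=1000 Δ1=0000 | 1Δ
t=8: Δ0=0000 Δ1=1000 Δ2=1010 Δ3=1111 Δ4=1110 | 4Δ
t=9: Δ0=1110 Δ1=0110 | 1Δ
t=10: Δ0=0110 Δ1=1110 Δ2=1100 Δ3=1001 Δ4=1000 | 4Δ
t=11: Δ0=1000 Δ1=0000 | 1Δ
t=12: Δ0=0000 Δ1=1000 Δ2=1010 Δ3=1111 Δ4=1110 | 4Δ
t=13: Δ0=1110 Δ1=0110 | 1Δ
t=14: Δ0=0110 Δ1=1110 Δ2=1100 Δ3=1001 Δ4=1000 | 4Δ
t=15: Δ0=1000 Δ1=0000 | 1Δ
t=16: Δ0=0000 Δ1=1000 Δ2=1010 Δ3=1111 Δ4=1110 | 4Δ
t=17: Δ0=1110 Δ1=0110 | 1Δ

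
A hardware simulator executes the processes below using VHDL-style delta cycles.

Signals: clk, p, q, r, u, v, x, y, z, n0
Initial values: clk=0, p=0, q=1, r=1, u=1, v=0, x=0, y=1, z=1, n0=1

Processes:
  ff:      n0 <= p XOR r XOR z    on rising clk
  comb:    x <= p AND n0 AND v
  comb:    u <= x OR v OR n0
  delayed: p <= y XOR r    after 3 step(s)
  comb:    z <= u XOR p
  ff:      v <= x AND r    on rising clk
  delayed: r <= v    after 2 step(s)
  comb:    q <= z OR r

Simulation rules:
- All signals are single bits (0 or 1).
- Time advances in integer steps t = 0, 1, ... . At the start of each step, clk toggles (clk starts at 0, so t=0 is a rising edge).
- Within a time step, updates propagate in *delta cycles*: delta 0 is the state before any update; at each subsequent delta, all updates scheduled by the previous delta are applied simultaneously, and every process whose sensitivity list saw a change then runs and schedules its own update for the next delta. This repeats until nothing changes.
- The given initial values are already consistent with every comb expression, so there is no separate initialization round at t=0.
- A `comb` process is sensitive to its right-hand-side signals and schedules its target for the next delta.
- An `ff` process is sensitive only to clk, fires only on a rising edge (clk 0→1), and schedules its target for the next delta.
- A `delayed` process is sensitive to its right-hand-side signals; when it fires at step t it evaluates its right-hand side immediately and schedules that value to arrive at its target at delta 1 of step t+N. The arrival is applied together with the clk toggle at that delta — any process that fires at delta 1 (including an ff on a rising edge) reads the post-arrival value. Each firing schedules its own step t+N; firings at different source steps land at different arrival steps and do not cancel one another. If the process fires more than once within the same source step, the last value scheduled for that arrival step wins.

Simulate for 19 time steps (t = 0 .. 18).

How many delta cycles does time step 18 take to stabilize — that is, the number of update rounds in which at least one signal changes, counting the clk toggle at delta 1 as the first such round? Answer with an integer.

4

t0.Δ0 p=0 x=0 clk=0 z=1 r=1 u=1 y=1 q=1 v=0 n0=1
t0.Δ1 p=0 x=0 clk=1 z=1 r=1 u=1 y=1 q=1 v=0 n0=1
t0.Δ2 p=0 x=0 clk=1 z=1 r=1 u=1 y=1 q=1 v=0 n0=0
t0.Δ3 p=0 x=0 clk=1 z=1 r=1 u=0 y=1 q=1 v=0 n0=0
t0.Δ4 p=0 x=0 clk=1 z=0 r=1 u=0 y=1 q=1 v=0 n0=0
t1.Δ0 p=0 x=0 clk=1 z=0 r=1 u=0 y=1 q=1 v=0 n0=0
t1.Δ1 p=0 x=0 clk=0 z=0 r=1 u=0 y=1 q=1 v=0 n0=0
t2.Δ0 p=0 x=0 clk=0 z=0 r=1 u=0 y=1 q=1 v=0 n0=0
t2.Δ1 p=0 x=0 clk=1 z=0 r=1 u=0 y=1 q=1 v=0 n0=0
t2.Δ2 p=0 x=0 clk=1 z=0 r=1 u=0 y=1 q=1 v=0 n0=1
t2.Δ3 p=0 x=0 clk=1 z=0 r=1 u=1 y=1 q=1 v=0 n0=1
t2.Δ4 p=0 x=0 clk=1 z=1 r=1 u=1 y=1 q=1 v=0 n0=1
t3.Δ0 p=0 x=0 clk=1 z=1 r=1 u=1 y=1 q=1 v=0 n0=1
t3.Δ1 p=0 x=0 clk=0 z=1 r=1 u=1 y=1 q=1 v=0 n0=1
t4.Δ0 p=0 x=0 clk=0 z=1 r=1 u=1 y=1 q=1 v=0 n0=1
t4.Δ1 p=0 x=0 clk=1 z=1 r=1 u=1 y=1 q=1 v=0 n0=1
t4.Δ2 p=0 x=0 clk=1 z=1 r=1 u=1 y=1 q=1 v=0 n0=0
t4.Δ3 p=0 x=0 clk=1 z=1 r=1 u=0 y=1 q=1 v=0 n0=0
t4.Δ4 p=0 x=0 clk=1 z=0 r=1 u=0 y=1 q=1 v=0 n0=0
t5.Δ0 p=0 x=0 clk=1 z=0 r=1 u=0 y=1 q=1 v=0 n0=0
t5.Δ1 p=0 x=0 clk=0 z=0 r=1 u=0 y=1 q=1 v=0 n0=0
t6.Δ0 p=0 x=0 clk=0 z=0 r=1 u=0 y=1 q=1 v=0 n0=0
t6.Δ1 p=0 x=0 clk=1 z=0 r=1 u=0 y=1 q=1 v=0 n0=0
t6.Δ2 p=0 x=0 clk=1 z=0 r=1 u=0 y=1 q=1 v=0 n0=1
t6.Δ3 p=0 x=0 clk=1 z=0 r=1 u=1 y=1 q=1 v=0 n0=1
t6.Δ4 p=0 x=0 clk=1 z=1 r=1 u=1 y=1 q=1 v=0 n0=1
t7.Δ0 p=0 x=0 clk=1 z=1 r=1 u=1 y=1 q=1 v=0 n0=1
t7.Δ1 p=0 x=0 clk=0 z=1 r=1 u=1 y=1 q=1 v=0 n0=1
t8.Δ0 p=0 x=0 clk=0 z=1 r=1 u=1 y=1 q=1 v=0 n0=1
t8.Δ1 p=0 x=0 clk=1 z=1 r=1 u=1 y=1 q=1 v=0 n0=1
t8.Δ2 p=0 x=0 clk=1 z=1 r=1 u=1 y=1 q=1 v=0 n0=0
t8.Δ3 p=0 x=0 clk=1 z=1 r=1 u=0 y=1 q=1 v=0 n0=0
t8.Δ4 p=0 x=0 clk=1 z=0 r=1 u=0 y=1 q=1 v=0 n0=0
t9.Δ0 p=0 x=0 clk=1 z=0 r=1 u=0 y=1 q=1 v=0 n0=0
t9.Δ1 p=0 x=0 clk=0 z=0 r=1 u=0 y=1 q=1 v=0 n0=0
t10.Δ0 p=0 x=0 clk=0 z=0 r=1 u=0 y=1 q=1 v=0 n0=0
t10.Δ1 p=0 x=0 clk=1 z=0 r=1 u=0 y=1 q=1 v=0 n0=0
t10.Δ2 p=0 x=0 clk=1 z=0 r=1 u=0 y=1 q=1 v=0 n0=1
t10.Δ3 p=0 x=0 clk=1 z=0 r=1 u=1 y=1 q=1 v=0 n0=1
t10.Δ4 p=0 x=0 clk=1 z=1 r=1 u=1 y=1 q=1 v=0 n0=1
t11.Δ0 p=0 x=0 clk=1 z=1 r=1 u=1 y=1 q=1 v=0 n0=1
t11.Δ1 p=0 x=0 clk=0 z=1 r=1 u=1 y=1 q=1 v=0 n0=1
t12.Δ0 p=0 x=0 clk=0 z=1 r=1 u=1 y=1 q=1 v=0 n0=1
t12.Δ1 p=0 x=0 clk=1 z=1 r=1 u=1 y=1 q=1 v=0 n0=1
t12.Δ2 p=0 x=0 clk=1 z=1 r=1 u=1 y=1 q=1 v=0 n0=0
t12.Δ3 p=0 x=0 clk=1 z=1 r=1 u=0 y=1 q=1 v=0 n0=0
t12.Δ4 p=0 x=0 clk=1 z=0 r=1 u=0 y=1 q=1 v=0 n0=0
t13.Δ0 p=0 x=0 clk=1 z=0 r=1 u=0 y=1 q=1 v=0 n0=0
t13.Δ1 p=0 x=0 clk=0 z=0 r=1 u=0 y=1 q=1 v=0 n0=0
t14.Δ0 p=0 x=0 clk=0 z=0 r=1 u=0 y=1 q=1 v=0 n0=0
t14.Δ1 p=0 x=0 clk=1 z=0 r=1 u=0 y=1 q=1 v=0 n0=0
t14.Δ2 p=0 x=0 clk=1 z=0 r=1 u=0 y=1 q=1 v=0 n0=1
t14.Δ3 p=0 x=0 clk=1 z=0 r=1 u=1 y=1 q=1 v=0 n0=1
t14.Δ4 p=0 x=0 clk=1 z=1 r=1 u=1 y=1 q=1 v=0 n0=1
t15.Δ0 p=0 x=0 clk=1 z=1 r=1 u=1 y=1 q=1 v=0 n0=1
t15.Δ1 p=0 x=0 clk=0 z=1 r=1 u=1 y=1 q=1 v=0 n0=1
t16.Δ0 p=0 x=0 clk=0 z=1 r=1 u=1 y=1 q=1 v=0 n0=1
t16.Δ1 p=0 x=0 clk=1 z=1 r=1 u=1 y=1 q=1 v=0 n0=1
t16.Δ2 p=0 x=0 clk=1 z=1 r=1 u=1 y=1 q=1 v=0 n0=0
t16.Δ3 p=0 x=0 clk=1 z=1 r=1 u=0 y=1 q=1 v=0 n0=0
t16.Δ4 p=0 x=0 clk=1 z=0 r=1 u=0 y=1 q=1 v=0 n0=0
t17.Δ0 p=0 x=0 clk=1 z=0 r=1 u=0 y=1 q=1 v=0 n0=0
t17.Δ1 p=0 x=0 clk=0 z=0 r=1 u=0 y=1 q=1 v=0 n0=0
t18.Δ0 p=0 x=0 clk=0 z=0 r=1 u=0 y=1 q=1 v=0 n0=0
t18.Δ1 p=0 x=0 clk=1 z=0 r=1 u=0 y=1 q=1 v=0 n0=0
t18.Δ2 p=0 x=0 clk=1 z=0 r=1 u=0 y=1 q=1 v=0 n0=1
t18.Δ3 p=0 x=0 clk=1 z=0 r=1 u=1 y=1 q=1 v=0 n0=1
t18.Δ4 p=0 x=0 clk=1 z=1 r=1 u=1 y=1 q=1 v=0 n0=1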